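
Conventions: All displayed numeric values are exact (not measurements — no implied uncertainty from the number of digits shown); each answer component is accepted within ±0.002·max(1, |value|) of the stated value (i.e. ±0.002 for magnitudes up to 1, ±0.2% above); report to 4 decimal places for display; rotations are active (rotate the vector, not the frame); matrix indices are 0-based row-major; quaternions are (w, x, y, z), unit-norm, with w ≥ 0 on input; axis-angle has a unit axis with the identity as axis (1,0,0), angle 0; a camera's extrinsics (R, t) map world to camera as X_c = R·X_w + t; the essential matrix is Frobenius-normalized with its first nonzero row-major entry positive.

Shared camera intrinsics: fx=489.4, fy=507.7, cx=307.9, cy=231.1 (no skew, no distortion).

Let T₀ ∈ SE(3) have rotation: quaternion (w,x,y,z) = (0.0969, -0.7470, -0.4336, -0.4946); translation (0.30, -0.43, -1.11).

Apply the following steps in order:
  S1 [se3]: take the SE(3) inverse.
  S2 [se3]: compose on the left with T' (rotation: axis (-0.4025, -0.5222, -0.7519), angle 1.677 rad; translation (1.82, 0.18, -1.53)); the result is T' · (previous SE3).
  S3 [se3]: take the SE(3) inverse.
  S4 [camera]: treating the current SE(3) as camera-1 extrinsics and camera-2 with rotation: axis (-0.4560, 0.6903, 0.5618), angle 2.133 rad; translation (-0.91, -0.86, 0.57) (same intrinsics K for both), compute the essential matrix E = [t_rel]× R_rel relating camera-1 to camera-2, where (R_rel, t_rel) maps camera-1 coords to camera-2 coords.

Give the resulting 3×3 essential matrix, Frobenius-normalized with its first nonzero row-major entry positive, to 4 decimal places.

matrix = [0.5086 -0.0429 0.4490; 0.1566 0.0370 -0.4129; -0.4657 -0.0302 0.3518]

after S1 (invert_se3): R=[0.1348 0.5519 0.8229; 0.7436 -0.6052 0.2841; 0.6549 0.5737 -0.4920], t=(1.1104, -0.1679, -0.4959)
after S2 (compose_se3): R=[0.6178 -0.6587 0.4294; 0.6225 0.0760 -0.7789; 0.4804 0.7486 0.4570], t=(1.8281, -0.8387, -0.8450)
after S3 (invert_se3): R=[0.6178 0.6225 0.4804; -0.6587 0.0760 0.7486; 0.4294 -0.7789 0.4570], t=(-0.2015, 1.9004, -1.0522)
after S4 (essential): [0.5086 -0.0429 0.4490; 0.1566 0.0370 -0.4129; -0.4657 -0.0302 0.3518]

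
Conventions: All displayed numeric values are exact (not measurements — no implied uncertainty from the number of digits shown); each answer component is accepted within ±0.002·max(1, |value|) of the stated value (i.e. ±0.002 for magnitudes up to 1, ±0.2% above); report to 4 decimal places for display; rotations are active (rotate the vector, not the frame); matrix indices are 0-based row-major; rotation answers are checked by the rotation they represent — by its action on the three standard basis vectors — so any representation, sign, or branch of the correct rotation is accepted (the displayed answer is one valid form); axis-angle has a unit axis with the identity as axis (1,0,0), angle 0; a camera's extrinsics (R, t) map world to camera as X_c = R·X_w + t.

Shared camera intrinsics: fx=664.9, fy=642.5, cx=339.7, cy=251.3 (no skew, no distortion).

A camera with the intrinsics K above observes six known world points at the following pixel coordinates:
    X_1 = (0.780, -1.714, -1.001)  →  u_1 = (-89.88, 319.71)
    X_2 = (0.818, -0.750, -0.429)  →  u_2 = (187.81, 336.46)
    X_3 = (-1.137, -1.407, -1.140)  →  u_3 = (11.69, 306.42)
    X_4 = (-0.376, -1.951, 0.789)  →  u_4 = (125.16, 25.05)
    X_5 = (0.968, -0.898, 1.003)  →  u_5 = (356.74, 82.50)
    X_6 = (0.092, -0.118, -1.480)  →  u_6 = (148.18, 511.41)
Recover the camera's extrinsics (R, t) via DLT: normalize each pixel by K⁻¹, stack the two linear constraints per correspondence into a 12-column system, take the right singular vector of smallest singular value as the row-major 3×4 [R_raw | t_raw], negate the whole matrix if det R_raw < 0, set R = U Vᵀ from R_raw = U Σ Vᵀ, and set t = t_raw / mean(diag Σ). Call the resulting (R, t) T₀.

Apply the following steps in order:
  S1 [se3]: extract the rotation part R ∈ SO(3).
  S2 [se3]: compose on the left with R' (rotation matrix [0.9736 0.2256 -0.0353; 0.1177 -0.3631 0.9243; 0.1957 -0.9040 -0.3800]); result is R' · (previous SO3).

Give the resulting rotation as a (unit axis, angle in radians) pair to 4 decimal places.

source (pnp_recover): camera pose = R=[0.3406 0.7345 0.5870; 0.0984 0.5931 -0.7991; -0.9350 0.3299 0.1297], t=(-0.1800, 0.4300, 4.1501)
after S1 (rot_of_se3): [0.3406 0.7345 0.5870; 0.0984 0.5931 -0.7991; -0.9350 0.3299 0.1297]
after S2 (compose_so3): [0.3868 0.8372 0.3866; -0.8599 0.1761 0.4791; 0.3331 -0.5178 0.7880]

rotation (axis_angle) = ((-0.5063, 0.0272, -0.8619), 1.3944)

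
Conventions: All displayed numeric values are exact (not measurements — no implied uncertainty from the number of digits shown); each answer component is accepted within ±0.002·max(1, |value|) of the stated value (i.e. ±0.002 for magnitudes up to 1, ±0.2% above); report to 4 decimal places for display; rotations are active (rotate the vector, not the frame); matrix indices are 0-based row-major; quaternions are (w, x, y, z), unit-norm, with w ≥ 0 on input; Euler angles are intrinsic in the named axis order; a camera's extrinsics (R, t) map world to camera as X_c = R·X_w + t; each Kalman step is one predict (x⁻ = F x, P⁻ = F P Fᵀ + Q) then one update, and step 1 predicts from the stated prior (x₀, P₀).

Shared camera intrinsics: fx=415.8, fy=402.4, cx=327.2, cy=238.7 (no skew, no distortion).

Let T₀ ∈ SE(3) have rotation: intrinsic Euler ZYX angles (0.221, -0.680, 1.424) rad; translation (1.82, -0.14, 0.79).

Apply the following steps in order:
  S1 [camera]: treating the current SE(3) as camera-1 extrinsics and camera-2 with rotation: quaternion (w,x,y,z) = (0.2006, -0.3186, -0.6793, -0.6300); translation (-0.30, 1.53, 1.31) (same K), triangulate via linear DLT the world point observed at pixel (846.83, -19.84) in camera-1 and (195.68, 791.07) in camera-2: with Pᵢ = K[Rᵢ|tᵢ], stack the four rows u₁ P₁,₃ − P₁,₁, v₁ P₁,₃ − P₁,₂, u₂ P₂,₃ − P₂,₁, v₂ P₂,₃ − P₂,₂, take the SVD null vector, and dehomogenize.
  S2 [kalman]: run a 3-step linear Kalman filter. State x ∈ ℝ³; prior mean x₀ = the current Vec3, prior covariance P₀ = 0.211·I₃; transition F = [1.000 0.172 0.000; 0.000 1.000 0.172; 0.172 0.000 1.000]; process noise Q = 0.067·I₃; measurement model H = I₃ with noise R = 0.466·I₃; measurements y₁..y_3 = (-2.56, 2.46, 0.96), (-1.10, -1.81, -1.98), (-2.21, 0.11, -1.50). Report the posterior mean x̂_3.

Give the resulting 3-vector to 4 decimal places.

result = (-1.1316, 0.0125, -0.6071)

after S1 (triangulate): (1.3769, 0.4826, 1.5347)
after S2 (kf_track): (-1.1316, 0.0125, -0.6071)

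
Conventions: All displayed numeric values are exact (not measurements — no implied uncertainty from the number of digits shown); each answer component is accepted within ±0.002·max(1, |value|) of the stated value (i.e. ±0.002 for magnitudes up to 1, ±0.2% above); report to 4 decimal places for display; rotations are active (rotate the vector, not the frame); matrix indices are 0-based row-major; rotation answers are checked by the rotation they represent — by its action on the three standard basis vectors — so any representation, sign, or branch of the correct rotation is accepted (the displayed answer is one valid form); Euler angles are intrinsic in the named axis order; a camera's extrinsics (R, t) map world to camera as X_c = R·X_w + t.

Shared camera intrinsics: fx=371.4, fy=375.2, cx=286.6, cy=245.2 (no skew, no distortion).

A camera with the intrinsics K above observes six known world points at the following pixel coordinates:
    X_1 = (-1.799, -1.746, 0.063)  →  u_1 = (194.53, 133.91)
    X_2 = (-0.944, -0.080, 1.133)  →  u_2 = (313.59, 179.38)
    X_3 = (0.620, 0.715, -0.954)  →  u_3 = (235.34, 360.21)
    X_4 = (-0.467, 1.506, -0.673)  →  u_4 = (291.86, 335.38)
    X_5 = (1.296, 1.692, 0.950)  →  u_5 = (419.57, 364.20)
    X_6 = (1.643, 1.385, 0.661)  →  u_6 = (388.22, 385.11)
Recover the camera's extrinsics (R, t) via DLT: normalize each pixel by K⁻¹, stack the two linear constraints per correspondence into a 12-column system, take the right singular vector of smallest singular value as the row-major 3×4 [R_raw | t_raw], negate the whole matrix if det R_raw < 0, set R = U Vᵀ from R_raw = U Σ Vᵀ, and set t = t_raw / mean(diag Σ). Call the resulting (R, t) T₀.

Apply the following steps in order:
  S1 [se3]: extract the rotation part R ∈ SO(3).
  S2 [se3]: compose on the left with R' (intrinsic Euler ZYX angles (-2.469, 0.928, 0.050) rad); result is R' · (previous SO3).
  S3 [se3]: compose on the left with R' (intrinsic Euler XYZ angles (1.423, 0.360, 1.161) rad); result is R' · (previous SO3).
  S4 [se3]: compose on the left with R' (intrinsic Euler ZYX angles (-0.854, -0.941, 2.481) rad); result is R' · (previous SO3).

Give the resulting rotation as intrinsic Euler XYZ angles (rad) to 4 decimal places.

rotation (euler_xyz) = (-1.9109, -0.8027, 2.8251)

source (pnp_recover): camera pose = R=[-0.0092 0.6606 0.7507; 0.3847 0.6953 -0.6071; -0.9230 0.2832 -0.2605], t=(-0.4101, 0.1499, 4.9000)
after S1 (rot_of_se3): [-0.0092 0.6606 0.7507; 0.3847 0.6953 -0.6071; -0.9230 0.2832 -0.2605]
after S2 (compose_so3): [0.8375 -0.0848 -0.5398; 0.1169 -0.9372 0.3287; -0.5337 -0.3384 -0.7750]
after S3 (compose_so3): [0.0239 0.6537 -0.7564; 0.6929 0.5345 0.4838; 0.7206 -0.5357 -0.4402]
after S4 (compose_so3): [-0.6602 -0.2162 -0.7193; -0.7482 0.1060 0.6550; -0.0654 0.9706 -0.2317]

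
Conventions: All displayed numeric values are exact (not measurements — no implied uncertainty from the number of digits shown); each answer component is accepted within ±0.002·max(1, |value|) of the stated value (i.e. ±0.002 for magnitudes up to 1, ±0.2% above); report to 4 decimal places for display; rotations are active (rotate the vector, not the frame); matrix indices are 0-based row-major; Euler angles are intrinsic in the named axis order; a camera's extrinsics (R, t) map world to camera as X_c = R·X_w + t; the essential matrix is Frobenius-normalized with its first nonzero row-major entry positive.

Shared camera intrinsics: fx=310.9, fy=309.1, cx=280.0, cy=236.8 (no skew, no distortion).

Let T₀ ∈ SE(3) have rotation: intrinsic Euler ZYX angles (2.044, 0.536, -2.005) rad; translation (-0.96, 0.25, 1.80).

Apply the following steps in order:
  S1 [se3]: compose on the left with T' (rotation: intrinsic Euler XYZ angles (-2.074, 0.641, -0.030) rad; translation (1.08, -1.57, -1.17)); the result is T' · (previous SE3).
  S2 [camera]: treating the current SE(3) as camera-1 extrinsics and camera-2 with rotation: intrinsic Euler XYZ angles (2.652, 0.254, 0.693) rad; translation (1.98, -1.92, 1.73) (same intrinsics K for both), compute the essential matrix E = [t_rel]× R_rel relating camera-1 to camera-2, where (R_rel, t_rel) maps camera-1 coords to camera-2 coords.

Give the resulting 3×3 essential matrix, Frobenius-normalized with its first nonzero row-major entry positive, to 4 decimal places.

after S1 (compose_se3): R=[-0.6009 -0.0026 -0.7993; -0.5400 -0.7360 0.4083; -0.5893 0.6770 0.4409], t=(1.3933, 0.0582, -2.3844)
after S2 (essential): [0.2733 -0.5194 -0.3450; 0.0778 -0.1464 -0.0946; 0.3163 -0.2252 0.5910]

matrix = [0.2733 -0.5194 -0.3450; 0.0778 -0.1464 -0.0946; 0.3163 -0.2252 0.5910]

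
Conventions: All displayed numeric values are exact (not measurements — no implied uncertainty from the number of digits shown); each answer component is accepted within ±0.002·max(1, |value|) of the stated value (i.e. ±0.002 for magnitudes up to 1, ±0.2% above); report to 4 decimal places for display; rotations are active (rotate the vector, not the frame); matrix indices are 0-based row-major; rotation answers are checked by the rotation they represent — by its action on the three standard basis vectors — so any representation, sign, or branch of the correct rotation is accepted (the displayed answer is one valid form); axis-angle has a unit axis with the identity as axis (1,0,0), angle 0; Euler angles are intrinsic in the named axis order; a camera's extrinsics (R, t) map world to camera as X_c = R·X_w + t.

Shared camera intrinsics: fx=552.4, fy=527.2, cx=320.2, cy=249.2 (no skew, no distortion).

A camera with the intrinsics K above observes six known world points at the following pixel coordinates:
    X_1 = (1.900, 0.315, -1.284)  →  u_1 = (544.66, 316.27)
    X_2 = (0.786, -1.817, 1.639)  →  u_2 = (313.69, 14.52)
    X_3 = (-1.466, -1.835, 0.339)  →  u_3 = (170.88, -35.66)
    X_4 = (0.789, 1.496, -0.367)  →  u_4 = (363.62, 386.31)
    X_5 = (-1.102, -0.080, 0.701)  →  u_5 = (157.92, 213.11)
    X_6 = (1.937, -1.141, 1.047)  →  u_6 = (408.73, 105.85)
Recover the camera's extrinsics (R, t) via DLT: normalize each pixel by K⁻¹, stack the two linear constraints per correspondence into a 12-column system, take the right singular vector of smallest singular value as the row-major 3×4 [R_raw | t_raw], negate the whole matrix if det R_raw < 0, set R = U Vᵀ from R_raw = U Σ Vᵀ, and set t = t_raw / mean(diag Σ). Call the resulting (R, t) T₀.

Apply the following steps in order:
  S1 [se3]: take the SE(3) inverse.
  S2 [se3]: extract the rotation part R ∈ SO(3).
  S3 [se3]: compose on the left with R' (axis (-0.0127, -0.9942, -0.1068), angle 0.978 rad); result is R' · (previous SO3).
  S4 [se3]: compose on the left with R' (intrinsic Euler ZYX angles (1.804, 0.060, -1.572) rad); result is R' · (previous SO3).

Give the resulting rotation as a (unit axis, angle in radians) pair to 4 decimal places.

source (pnp_recover): camera pose = R=[0.7188 -0.2458 -0.6503; -0.0911 0.8940 -0.4387; 0.6892 0.3746 0.6203], t=(-0.0100, -0.0100, 4.5696)
after S1 (invert_se3): R=[0.7188 -0.0911 0.6892; -0.2458 0.8940 0.3746; -0.6503 -0.4387 0.6203], t=(-3.1430, -1.7053, -2.8452)
after S2 (rot_of_se3): [0.7188 -0.0911 0.6892; -0.2458 0.8940 0.3746; -0.6503 -0.4387 0.6203]
after S3 (compose_so3): [0.9143 0.3947 -0.0907; -0.3415 0.8718 0.3511; 0.2177 -0.2900 0.9319]
after S4 (compose_so3): [-0.4278 0.2042 -0.8805; 0.8575 0.3997 -0.3239; 0.2858 -0.8936 -0.3461]

rotation (axis_angle) = ((-0.3920, -0.8026, 0.4496), 2.3283)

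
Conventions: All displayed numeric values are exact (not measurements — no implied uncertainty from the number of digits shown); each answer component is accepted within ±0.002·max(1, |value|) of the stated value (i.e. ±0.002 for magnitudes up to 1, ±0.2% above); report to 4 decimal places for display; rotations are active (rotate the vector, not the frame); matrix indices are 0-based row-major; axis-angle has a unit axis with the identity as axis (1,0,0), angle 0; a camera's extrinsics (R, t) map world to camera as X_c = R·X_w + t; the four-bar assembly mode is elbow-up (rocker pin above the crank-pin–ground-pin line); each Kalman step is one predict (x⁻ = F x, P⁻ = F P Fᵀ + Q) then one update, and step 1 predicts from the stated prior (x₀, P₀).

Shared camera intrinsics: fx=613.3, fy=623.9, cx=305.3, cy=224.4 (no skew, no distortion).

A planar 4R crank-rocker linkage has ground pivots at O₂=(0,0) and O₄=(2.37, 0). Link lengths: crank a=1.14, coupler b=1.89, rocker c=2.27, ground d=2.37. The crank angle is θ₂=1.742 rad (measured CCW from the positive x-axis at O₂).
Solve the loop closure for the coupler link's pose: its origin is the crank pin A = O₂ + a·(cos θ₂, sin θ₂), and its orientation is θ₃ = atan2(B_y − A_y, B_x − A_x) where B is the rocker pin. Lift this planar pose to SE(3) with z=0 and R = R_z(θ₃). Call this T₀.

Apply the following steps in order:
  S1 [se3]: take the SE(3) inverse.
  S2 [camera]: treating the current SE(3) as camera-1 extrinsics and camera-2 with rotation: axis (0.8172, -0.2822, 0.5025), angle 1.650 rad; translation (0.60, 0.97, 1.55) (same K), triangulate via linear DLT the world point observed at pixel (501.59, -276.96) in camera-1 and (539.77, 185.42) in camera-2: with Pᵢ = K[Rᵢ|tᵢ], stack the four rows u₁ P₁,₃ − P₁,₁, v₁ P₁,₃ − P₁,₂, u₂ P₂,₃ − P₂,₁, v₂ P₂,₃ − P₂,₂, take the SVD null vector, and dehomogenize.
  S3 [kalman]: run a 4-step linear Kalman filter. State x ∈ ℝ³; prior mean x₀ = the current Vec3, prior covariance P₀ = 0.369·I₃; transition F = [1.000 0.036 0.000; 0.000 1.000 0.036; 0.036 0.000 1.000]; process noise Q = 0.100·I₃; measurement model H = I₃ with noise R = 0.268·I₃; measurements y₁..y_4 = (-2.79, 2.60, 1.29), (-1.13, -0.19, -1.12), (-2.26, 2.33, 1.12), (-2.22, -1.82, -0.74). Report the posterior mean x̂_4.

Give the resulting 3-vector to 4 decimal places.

result = (-1.9502, -0.0080, -0.1110)

source (fourbar_fk): coupler pose = R=[0.8652 -0.5015 0.0000; 0.5015 0.8652 0.0000; 0.0000 0.0000 1.0000], t=(-0.1942, 1.1233, 0.0000)
after S1 (invert_se3): R=[0.8652 0.5015 0.0000; -0.5015 0.8652 0.0000; 0.0000 0.0000 1.0000], t=(-0.3953, -1.0693, 0.0000)
after S2 (triangulate): (0.7335, 0.3937, 1.3645)
after S3 (kf_track): (-1.9502, -0.0080, -0.1110)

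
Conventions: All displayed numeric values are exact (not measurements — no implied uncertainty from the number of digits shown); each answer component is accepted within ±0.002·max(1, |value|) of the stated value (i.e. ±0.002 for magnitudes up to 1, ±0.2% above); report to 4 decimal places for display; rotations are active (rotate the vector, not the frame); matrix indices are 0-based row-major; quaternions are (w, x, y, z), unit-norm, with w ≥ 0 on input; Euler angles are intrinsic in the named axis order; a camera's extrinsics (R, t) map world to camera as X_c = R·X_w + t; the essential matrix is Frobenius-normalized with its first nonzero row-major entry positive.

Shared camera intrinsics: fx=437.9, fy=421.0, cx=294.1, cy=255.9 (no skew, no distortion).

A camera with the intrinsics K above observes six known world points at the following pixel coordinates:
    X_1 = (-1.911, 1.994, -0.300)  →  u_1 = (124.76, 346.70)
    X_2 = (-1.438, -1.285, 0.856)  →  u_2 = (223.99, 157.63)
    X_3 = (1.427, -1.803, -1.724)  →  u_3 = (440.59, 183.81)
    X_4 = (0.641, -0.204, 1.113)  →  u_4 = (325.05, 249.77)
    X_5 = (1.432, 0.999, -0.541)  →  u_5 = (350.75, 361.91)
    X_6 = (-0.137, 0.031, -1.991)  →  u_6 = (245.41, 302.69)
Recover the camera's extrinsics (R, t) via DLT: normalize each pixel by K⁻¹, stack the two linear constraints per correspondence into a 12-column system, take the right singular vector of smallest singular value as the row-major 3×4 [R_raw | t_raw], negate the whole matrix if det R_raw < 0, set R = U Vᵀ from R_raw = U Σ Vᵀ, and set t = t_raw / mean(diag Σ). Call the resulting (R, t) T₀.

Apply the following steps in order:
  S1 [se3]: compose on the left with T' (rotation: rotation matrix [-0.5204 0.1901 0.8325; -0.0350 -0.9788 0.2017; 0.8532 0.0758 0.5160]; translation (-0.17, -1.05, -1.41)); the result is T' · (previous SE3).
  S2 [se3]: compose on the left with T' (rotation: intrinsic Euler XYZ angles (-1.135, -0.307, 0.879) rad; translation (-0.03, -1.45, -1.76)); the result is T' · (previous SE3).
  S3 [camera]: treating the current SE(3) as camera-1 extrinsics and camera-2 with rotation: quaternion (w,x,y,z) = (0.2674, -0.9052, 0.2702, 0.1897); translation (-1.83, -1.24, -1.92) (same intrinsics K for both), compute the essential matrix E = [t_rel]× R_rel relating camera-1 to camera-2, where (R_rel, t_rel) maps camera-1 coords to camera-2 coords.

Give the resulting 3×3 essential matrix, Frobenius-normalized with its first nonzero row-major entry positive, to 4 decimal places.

matrix = [0.2013 0.5237 0.1718; -0.0246 0.3972 0.1281; -0.6774 0.1439 0.0379]

source (pnp_recover): camera pose = R=[0.9546 -0.2862 0.0824; 0.2973 0.9317 -0.2086; -0.0171 0.2236 0.9745], t=(-0.2201, 0.1200, 6.6405)
after S1 (compose_se3): R=[-0.4545 0.5122 0.7287; -0.3279 -0.8569 0.3978; 0.8282 -0.0581 0.5574], t=(5.4956, 0.1795, 1.8380)
after S2 (compose_se3): R=[-0.2860 0.9581 -0.0173; 0.4694 0.1558 0.8691; 0.8354 0.2404 -0.4943], t=(2.6246, 2.8957, -4.5312)
after S3 (essential): [0.2013 0.5237 0.1718; -0.0246 0.3972 0.1281; -0.6774 0.1439 0.0379]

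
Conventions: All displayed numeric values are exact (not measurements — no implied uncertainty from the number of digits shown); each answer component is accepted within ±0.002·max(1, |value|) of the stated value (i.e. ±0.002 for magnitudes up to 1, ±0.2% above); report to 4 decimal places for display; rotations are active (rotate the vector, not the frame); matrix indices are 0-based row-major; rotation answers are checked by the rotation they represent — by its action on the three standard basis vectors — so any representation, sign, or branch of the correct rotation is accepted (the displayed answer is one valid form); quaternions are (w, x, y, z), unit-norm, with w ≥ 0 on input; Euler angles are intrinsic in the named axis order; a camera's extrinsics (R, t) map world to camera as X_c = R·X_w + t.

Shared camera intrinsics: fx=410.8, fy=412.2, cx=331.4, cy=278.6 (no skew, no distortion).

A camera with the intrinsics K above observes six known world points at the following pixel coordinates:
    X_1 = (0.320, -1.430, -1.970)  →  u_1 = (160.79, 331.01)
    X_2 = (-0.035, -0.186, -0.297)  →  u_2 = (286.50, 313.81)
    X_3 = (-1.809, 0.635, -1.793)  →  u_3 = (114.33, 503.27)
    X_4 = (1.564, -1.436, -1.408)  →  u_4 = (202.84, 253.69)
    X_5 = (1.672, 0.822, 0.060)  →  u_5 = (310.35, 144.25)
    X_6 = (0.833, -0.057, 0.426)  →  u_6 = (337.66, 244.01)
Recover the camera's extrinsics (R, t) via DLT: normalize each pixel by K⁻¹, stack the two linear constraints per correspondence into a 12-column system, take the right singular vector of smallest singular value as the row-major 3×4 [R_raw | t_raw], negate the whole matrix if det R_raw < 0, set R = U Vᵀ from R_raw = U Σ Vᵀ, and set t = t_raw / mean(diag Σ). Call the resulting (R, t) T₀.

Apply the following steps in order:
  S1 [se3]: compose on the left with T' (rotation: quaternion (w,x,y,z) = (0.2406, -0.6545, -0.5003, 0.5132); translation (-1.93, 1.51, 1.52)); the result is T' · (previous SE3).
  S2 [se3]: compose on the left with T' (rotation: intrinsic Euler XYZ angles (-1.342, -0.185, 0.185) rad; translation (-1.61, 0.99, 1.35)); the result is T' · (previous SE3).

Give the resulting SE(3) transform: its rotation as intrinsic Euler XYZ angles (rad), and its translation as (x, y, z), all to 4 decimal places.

rotation (euler_xyz) = (2.7983, -0.2942, -2.7231), translation = (-7.5761, -0.6424, 1.8921)

source (pnp_recover): camera pose = R=[-0.1288 0.1570 0.9792; -0.8907 -0.4523 -0.0446; 0.4359 -0.8779 0.1981], t=(-0.2199, 0.2899, 4.8094)
after S1 (compose_se3): R=[-0.7577 0.6123 -0.2258; 0.1390 0.4895 0.8609; 0.6377 0.6209 -0.4559], t=(-6.1947, 0.2454, -0.3444)
after S2 (compose_se3): R=[-0.8744 0.3889 -0.2900; 0.4718 0.8207 -0.3221; 0.1127 -0.4185 -0.9012], t=(-7.5761, -0.6424, 1.8921)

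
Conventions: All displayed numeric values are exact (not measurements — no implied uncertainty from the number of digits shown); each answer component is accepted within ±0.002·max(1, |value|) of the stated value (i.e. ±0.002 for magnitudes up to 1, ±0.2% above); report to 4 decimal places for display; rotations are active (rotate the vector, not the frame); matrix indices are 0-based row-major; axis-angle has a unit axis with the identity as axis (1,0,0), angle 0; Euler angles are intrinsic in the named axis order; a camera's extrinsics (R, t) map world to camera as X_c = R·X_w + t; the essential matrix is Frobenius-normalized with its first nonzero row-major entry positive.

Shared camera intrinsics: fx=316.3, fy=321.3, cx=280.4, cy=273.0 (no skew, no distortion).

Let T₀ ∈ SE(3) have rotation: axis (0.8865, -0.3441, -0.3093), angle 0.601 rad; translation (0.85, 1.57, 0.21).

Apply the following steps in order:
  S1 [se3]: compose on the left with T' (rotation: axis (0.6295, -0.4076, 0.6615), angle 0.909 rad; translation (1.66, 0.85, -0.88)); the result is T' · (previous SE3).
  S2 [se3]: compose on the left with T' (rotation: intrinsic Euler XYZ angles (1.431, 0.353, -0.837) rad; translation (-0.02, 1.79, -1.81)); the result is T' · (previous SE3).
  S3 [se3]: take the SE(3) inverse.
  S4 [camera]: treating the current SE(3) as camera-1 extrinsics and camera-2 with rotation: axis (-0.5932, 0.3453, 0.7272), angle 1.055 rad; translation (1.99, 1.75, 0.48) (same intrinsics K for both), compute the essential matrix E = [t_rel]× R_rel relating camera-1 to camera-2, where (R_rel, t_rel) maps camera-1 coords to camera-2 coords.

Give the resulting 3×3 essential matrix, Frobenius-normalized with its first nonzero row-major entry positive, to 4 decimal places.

after S1 (compose_se3): R=[0.8567 -0.5154 -0.0221; 0.1641 0.3129 -0.9355; 0.4891 0.7978 0.3526], t=(1.3038, 2.1488, 0.3107)
after S2 (compose_se3): R=[0.8218 0.1699 -0.5439; -0.2896 -0.6974 -0.6556; -0.4907 0.6963 -0.5239], t=(2.4041, 2.4121, -1.4221)
after S3 (invert_se3): R=[0.8218 -0.2896 -0.4907; 0.1699 -0.6974 0.6963; -0.5439 -0.6556 -0.5239], t=(-1.9748, 2.2637, 2.1438)
after S4 (essential): [0.3695 -0.4283 0.3391; 0.1258 0.4660 0.0663; 0.3822 0.3122 0.2900]

matrix = [0.3695 -0.4283 0.3391; 0.1258 0.4660 0.0663; 0.3822 0.3122 0.2900]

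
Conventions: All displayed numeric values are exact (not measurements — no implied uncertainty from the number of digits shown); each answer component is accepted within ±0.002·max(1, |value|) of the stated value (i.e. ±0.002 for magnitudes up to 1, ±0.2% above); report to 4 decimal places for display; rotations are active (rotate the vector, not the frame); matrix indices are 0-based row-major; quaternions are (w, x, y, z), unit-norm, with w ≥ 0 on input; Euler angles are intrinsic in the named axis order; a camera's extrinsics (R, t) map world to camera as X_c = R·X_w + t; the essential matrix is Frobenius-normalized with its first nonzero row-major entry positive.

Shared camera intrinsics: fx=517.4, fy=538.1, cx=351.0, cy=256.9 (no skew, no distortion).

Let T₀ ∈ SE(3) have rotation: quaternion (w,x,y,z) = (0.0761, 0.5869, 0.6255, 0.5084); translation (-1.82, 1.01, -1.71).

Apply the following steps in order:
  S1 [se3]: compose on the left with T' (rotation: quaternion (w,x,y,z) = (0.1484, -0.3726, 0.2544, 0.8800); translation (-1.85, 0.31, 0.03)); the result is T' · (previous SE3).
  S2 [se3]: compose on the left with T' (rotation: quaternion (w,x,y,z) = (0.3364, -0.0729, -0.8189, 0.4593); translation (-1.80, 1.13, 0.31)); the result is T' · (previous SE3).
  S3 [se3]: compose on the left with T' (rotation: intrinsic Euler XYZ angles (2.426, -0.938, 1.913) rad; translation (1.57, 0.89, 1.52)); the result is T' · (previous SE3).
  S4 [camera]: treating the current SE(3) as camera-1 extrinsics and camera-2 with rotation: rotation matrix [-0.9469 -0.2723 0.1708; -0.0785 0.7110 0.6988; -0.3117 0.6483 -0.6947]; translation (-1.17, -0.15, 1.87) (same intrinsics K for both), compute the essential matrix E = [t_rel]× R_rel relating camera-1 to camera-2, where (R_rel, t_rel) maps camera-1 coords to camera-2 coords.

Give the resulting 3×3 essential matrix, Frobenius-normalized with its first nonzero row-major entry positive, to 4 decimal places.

after S1 (compose_se3): R=[-0.4538 -0.7736 -0.4422; -0.4122 0.6222 -0.6655; 0.7900 -0.1197 -0.6012], t=(-0.0785, -1.6099, 0.6877)
after S2 (compose_se3): R=[-0.0638 0.5463 0.8351; -0.9839 0.1058 -0.1443; -0.1673 -0.8309 0.5308], t=(-1.8597, -0.3007, 1.3200)
after S3 (compose_se3): R=[0.6956 0.5026 -0.5133; -0.6406 0.1105 -0.7599; -0.3252 0.8574 0.3988], t=(1.0422, 1.1438, -0.7045)
after S4 (essential): [0.2559 0.5522 -0.1449; -0.1723 0.4281 0.1779; 0.4648 -0.0932 -0.3732]

matrix = [0.2559 0.5522 -0.1449; -0.1723 0.4281 0.1779; 0.4648 -0.0932 -0.3732]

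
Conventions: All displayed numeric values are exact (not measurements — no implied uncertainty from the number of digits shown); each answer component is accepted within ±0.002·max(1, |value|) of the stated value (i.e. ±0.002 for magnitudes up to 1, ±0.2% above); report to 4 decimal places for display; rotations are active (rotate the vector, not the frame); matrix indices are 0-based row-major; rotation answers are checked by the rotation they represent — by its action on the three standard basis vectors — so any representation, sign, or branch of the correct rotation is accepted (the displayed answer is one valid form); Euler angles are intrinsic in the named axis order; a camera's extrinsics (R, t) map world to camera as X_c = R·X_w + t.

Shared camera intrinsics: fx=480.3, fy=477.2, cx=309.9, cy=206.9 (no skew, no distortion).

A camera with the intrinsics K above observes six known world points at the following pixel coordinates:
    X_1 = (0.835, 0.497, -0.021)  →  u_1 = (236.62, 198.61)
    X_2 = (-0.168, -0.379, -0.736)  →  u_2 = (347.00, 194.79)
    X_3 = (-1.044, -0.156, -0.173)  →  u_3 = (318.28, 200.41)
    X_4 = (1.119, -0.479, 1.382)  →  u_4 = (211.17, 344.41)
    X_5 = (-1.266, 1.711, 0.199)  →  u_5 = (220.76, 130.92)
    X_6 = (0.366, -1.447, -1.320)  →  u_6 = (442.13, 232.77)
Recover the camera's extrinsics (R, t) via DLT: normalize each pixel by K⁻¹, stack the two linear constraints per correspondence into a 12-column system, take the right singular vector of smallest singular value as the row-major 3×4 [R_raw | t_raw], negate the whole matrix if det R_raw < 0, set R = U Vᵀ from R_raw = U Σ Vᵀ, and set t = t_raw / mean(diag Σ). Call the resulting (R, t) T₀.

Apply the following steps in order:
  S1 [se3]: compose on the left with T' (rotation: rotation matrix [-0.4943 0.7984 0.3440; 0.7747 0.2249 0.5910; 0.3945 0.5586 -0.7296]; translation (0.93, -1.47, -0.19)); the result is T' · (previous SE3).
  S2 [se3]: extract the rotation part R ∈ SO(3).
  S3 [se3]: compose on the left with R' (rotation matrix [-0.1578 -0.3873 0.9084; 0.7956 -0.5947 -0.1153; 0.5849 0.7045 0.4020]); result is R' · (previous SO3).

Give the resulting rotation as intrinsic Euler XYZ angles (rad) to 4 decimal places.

rotation (euler_xyz) = (-1.1616, -0.1595, 0.3278)

source (pnp_recover): camera pose = R=[-0.2097 -0.7090 -0.6733; 0.1911 -0.7050 0.6830; -0.9589 0.0146 0.2834], t=(-0.3202, 0.1100, 6.2621)
after S1 (compose_se3): R=[-0.0736 -0.2074 0.9755; -0.6862 -0.6992 -0.2005; 0.7237 -0.6841 -0.0908], t=(3.3303, 2.0078, -4.8238)
after S2 (rot_of_se3): [-0.0736 -0.2074 0.9755; -0.6862 -0.6992 -0.2005; 0.7237 -0.6841 -0.0908]
after S3 (compose_so3): [0.9347 -0.3179 -0.1588; 0.2661 0.3297 0.9058; -0.2356 -0.8889 0.3928]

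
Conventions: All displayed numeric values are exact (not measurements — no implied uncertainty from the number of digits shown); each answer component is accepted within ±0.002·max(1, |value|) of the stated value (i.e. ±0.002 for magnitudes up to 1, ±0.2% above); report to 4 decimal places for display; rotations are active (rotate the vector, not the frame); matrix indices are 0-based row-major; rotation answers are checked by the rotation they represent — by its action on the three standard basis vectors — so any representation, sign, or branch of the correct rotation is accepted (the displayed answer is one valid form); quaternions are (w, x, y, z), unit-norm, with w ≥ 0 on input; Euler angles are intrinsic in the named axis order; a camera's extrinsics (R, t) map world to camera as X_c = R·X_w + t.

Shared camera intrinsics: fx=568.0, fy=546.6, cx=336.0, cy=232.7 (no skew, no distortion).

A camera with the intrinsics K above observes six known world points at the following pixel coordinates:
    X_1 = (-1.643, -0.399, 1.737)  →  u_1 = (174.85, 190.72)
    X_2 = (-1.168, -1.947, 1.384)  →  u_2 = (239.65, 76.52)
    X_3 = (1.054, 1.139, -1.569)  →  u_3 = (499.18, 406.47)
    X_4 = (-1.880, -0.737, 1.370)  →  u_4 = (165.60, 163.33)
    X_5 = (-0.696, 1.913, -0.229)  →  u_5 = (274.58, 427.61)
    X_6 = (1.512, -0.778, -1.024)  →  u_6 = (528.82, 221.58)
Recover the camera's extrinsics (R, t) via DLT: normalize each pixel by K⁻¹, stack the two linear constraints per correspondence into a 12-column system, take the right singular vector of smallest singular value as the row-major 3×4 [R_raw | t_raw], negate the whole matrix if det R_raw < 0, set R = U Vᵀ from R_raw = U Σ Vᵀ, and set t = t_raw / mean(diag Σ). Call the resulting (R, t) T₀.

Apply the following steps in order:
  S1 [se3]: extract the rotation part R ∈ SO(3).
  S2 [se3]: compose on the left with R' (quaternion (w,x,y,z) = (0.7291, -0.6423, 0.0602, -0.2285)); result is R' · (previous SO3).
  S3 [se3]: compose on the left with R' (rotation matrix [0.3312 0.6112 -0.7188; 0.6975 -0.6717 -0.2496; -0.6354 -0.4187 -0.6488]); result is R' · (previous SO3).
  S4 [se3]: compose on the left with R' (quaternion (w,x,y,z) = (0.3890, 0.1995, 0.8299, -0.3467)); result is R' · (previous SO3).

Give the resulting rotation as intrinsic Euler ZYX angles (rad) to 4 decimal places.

source (pnp_recover): camera pose = R=[0.8657 -0.1713 -0.4703; 0.1028 0.9804 -0.1679; 0.4899 0.0970 0.8664], t=(0.1699, 0.3099, 6.3879)
after S1 (rot_of_se3): [0.8657 -0.1713 -0.4703; 0.1028 0.9804 -0.1679; 0.4899 0.0970 0.8664]
after S2 (compose_so3): [0.9821 0.1357 -0.1304; 0.0972 0.2276 0.9689; 0.1611 -0.9642 0.2104]
after S3 (compose_so3): [0.2689 0.8772 0.3978; 0.5796 0.1825 -0.7942; -0.7693 0.4441 -0.4593]
after S4 (compose_so3): [-0.2082 -0.2070 -0.9559; 0.9727 -0.1465 -0.1801; -0.1028 -0.9673 0.2318]

rotation (euler_zyx) = (1.7816, 0.1030, -1.3356)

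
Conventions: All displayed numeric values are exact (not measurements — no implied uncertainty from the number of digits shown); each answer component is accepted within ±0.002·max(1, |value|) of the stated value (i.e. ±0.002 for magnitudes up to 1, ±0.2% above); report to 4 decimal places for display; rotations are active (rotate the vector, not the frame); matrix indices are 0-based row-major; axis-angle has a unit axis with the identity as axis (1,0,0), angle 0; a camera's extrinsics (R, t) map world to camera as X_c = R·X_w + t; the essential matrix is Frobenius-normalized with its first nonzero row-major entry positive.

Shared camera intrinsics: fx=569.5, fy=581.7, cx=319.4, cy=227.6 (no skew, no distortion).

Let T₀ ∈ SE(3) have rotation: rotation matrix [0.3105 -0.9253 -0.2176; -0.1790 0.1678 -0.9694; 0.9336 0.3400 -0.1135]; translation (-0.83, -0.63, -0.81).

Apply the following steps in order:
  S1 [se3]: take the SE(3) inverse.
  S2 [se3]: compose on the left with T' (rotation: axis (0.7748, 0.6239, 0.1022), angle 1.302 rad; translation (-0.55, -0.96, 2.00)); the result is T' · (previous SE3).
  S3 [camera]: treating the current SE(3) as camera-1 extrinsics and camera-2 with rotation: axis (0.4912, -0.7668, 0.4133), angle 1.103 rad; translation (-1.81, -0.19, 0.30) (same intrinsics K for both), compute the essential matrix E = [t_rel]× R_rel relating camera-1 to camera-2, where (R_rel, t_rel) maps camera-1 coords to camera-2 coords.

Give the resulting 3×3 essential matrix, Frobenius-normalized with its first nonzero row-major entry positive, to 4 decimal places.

matrix = [0.3987 -0.1255 0.2327; -0.0018 -0.1773 -0.6394; 0.5038 -0.2642 -0.0853]

after S1 (invert_se3): R=[0.3105 -0.1790 0.9336; -0.9253 0.1679 0.3400; -0.2176 -0.9694 -0.1135], t=(0.9011, -0.3869, -0.8833)
after S2 (compose_se3): R=[-0.1615 -0.7229 0.6718; -0.2171 0.6901 0.6904; -0.9627 -0.0344 -0.2684], t=(-0.5953, -0.1462, 0.9619)
after S3 (essential): [0.3987 -0.1255 0.2327; -0.0018 -0.1773 -0.6394; 0.5038 -0.2642 -0.0853]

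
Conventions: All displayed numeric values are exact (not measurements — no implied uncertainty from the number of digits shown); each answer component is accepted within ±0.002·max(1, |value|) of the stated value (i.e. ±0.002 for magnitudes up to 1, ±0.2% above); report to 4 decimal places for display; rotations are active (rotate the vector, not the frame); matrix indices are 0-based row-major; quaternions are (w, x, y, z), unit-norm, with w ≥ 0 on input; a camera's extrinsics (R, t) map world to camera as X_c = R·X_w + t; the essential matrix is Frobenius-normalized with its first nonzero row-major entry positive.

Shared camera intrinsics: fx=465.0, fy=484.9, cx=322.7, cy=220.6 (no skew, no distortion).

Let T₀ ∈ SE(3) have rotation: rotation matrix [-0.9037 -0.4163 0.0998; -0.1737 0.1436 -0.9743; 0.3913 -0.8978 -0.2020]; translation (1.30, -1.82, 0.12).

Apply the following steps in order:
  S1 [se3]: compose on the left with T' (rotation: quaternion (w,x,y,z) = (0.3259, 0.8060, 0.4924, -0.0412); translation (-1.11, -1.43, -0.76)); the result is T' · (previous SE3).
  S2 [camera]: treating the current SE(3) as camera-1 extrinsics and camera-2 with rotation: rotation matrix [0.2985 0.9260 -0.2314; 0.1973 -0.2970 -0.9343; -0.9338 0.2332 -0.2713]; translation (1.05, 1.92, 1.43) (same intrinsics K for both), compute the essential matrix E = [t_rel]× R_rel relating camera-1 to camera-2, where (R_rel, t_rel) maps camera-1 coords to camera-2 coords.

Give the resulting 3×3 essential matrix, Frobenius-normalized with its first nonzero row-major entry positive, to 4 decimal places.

after S1 (compose_se3): R=[-0.5054 -0.3238 -0.7999; -0.8619 0.1454 0.4857; -0.0410 0.9349 -0.3525], t=(-1.9078, 0.0499, -2.2400)
after S2 (essential): [0.0470 -0.6024 -0.1381; 0.3232 0.3418 -0.2830; -0.3715 0.1223 0.4019]

matrix = [0.0470 -0.6024 -0.1381; 0.3232 0.3418 -0.2830; -0.3715 0.1223 0.4019]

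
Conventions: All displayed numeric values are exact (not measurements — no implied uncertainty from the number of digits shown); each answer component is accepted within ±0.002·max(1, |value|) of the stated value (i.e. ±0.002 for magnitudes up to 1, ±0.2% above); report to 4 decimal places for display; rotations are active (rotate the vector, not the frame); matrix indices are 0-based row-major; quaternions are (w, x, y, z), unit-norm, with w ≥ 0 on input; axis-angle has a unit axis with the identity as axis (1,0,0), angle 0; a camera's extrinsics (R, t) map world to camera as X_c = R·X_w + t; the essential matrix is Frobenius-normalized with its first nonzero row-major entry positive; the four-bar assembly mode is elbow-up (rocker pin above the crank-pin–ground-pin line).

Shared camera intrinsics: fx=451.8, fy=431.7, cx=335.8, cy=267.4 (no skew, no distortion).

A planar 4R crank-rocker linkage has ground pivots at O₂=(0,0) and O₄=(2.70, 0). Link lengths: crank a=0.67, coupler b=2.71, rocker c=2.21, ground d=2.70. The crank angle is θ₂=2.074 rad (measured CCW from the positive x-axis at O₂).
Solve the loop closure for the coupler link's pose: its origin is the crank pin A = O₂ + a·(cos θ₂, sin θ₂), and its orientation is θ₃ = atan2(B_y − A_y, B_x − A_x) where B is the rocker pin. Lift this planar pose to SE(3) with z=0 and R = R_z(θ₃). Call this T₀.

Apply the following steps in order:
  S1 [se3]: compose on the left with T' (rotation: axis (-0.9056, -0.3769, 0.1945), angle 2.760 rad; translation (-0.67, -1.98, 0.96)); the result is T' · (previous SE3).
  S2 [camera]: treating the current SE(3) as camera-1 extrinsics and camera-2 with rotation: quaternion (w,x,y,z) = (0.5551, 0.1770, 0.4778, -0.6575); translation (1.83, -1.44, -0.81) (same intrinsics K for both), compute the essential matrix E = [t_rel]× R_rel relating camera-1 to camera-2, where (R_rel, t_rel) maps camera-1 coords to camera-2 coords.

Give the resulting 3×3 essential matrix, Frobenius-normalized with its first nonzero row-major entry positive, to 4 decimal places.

matrix = [0.6483 -0.2606 0.0813; -0.0321 0.1269 0.0481; -0.2049 -0.5795 -0.3286]

source (fourbar_fk): coupler pose = R=[0.8356 -0.5494 0.0000; 0.5494 0.8356 0.0000; 0.0000 0.0000 1.0000], t=(-0.3231, 0.5869, 0.0000)
after S1 (compose_se3): R=[0.8675 0.1305 -0.4800; 0.2510 -0.9479 0.1959; -0.4294 -0.2904 -0.8551], t=(-0.5373, -2.6000, 0.7435)
after S2 (essential): [0.6483 -0.2606 0.0813; -0.0321 0.1269 0.0481; -0.2049 -0.5795 -0.3286]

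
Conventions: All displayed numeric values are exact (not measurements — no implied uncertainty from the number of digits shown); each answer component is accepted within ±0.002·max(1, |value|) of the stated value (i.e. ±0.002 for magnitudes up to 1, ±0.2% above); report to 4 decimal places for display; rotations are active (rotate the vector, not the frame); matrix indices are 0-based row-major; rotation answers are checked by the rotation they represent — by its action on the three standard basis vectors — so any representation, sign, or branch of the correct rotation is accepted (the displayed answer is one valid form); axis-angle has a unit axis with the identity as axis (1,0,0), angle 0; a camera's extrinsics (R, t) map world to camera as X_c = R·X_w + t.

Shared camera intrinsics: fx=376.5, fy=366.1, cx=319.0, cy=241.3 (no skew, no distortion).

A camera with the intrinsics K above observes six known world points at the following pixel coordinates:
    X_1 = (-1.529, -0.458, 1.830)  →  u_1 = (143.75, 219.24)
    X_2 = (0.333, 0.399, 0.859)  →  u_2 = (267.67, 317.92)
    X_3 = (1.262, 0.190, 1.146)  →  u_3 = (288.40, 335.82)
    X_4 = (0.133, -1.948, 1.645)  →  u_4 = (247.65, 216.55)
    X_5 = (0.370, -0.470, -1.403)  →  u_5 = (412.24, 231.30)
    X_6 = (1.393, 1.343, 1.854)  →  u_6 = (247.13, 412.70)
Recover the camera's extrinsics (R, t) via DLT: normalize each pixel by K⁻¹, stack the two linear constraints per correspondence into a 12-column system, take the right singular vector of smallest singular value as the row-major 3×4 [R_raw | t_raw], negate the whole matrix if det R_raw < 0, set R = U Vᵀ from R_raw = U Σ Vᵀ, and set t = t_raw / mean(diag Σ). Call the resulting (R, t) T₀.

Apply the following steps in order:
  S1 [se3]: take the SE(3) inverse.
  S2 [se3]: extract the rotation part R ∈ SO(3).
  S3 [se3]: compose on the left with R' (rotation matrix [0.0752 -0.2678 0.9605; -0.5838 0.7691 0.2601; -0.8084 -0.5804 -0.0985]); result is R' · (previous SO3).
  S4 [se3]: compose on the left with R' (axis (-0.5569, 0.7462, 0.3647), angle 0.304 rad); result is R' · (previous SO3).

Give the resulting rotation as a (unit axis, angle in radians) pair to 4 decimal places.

rotation (axis_angle) = ((-0.2854, 0.7368, -0.6129), 2.6674)

source (pnp_recover): camera pose = R=[0.5037 -0.0651 -0.8614; 0.5984 0.7455 0.2935; 0.6230 -0.6634 0.4145], t=(-0.1500, 0.3999, 5.1894)
after S1 (invert_se3): R=[0.5037 0.5984 0.6230; -0.0651 0.7455 -0.6634; -0.8614 0.2935 0.4145], t=(-3.3970, 3.1346, -2.3974)
after S2 (rot_of_se3): [0.5037 0.5984 0.6230; -0.0651 0.7455 -0.6634; -0.8614 0.2935 0.4145]
after S3 (compose_so3): [-0.7721 0.1273 0.6226; -0.5682 0.3003 -0.7661; -0.2845 -0.9453 -0.1595]
after S4 (compose_so3): [-0.7357 -0.1175 0.6670; -0.6772 0.1363 -0.7230; -0.0059 -0.9837 -0.1799]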